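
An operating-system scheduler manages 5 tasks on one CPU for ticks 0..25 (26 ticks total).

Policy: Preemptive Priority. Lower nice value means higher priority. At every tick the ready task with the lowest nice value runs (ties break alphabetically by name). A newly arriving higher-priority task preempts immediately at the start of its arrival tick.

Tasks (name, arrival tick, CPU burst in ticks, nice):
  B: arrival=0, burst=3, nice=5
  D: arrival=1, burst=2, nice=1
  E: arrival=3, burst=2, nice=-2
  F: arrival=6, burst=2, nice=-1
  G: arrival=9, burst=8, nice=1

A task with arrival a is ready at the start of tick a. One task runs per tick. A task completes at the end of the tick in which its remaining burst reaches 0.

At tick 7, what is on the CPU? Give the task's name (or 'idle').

t=0: ready={B} → run B
t=1: ready={B,D} → run D
t=2: ready={B,D} → run D
t=3: ready={B,E} → run E
t=4: ready={B,E} → run E
t=5: ready={B} → run B
t=6: ready={B,F} → run F
t=7: ready={B,F} → run F
t=8: ready={B} → run B
t=9: ready={G} → run G
t=10: ready={G} → run G
t=11: ready={G} → run G
t=12: ready={G} → run G
t=13: ready={G} → run G
t=14: ready={G} → run G
t=15: ready={G} → run G
t=16: ready={G} → run G
t=17: (idle)
t=18: (idle)
t=19: (idle)
t=20: (idle)
t=21: (idle)
t=22: (idle)
t=23: (idle)
t=24: (idle)
t=25: (idle)

running at tick 7 = F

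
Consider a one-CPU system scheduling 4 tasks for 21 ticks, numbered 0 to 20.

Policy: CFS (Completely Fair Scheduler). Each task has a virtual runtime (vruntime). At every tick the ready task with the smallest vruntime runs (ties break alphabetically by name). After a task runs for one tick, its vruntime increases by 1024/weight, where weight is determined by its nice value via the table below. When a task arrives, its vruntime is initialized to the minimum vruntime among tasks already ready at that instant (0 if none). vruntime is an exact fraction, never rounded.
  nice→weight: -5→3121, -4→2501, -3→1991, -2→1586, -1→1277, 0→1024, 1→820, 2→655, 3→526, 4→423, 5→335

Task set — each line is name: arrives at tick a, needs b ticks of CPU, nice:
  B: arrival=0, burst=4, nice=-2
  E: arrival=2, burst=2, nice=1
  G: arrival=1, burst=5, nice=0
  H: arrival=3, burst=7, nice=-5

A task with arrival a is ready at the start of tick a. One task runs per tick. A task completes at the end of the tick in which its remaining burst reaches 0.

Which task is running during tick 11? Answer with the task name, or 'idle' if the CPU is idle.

running at tick 11 = B

t=0: vr[B=0] → run B
t=1: vr[B=512/793 G=512/793] → run B
t=2: vr[B=1024/793 E=512/793 G=512/793] → run E
t=3: vr[B=1024/793 E=307968/162565 G=512/793 H=512/793] → run G
t=4: vr[B=1024/793 E=307968/162565 G=1305/793 H=512/793] → run H
t=5: vr[B=1024/793 E=307968/162565 G=1305/793 H=2409984/2474953] → run H
t=6: vr[B=1024/793 E=307968/162565 G=1305/793 H=3222016/2474953] → run B
t=7: vr[B=1536/793 E=307968/162565 G=1305/793 H=3222016/2474953] → run H
t=8: vr[B=1536/793 E=307968/162565 G=1305/793 H=4034048/2474953] → run H
t=9: vr[B=1536/793 E=307968/162565 G=1305/793 H=4846080/2474953] → run G
t=10: vr[B=1536/793 E=307968/162565 G=2098/793 H=4846080/2474953] → run E
t=11: vr[B=1536/793 G=2098/793 H=4846080/2474953] → run B
t=12: vr[G=2098/793 H=4846080/2474953] → run H
t=13: vr[G=2098/793 H=5658112/2474953] → run H
t=14: vr[G=2098/793 H=6470144/2474953] → run H
t=15: vr[G=2098/793] → run G
t=16: vr[G=2891/793] → run G
t=17: vr[G=3684/793] → run G
t=18: (idle)
t=19: (idle)
t=20: (idle)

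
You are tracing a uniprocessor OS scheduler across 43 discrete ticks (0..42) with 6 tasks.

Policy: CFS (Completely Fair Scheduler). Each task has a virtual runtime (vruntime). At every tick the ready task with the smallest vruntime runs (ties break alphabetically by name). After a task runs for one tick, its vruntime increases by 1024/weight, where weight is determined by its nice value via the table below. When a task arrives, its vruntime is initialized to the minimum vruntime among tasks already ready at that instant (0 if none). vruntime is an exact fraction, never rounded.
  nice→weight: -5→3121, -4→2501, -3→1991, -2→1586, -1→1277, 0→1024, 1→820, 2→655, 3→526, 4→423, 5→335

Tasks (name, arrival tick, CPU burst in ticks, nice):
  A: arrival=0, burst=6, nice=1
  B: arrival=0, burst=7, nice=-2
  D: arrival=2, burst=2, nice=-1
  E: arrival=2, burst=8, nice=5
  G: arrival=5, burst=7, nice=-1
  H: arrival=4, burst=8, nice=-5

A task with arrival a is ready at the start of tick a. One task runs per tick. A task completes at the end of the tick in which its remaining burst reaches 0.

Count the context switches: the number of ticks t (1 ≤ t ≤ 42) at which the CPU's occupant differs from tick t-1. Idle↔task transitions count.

t=0: vr[A=0 B=0] → run A
t=1: vr[A=256/205 B=0] → run B
t=2: vr[A=256/205 B=512/793 D=512/793 E=512/793] → run B
t=3: vr[A=256/205 B=1024/793 D=512/793 E=512/793] → run D
t=4: vr[A=256/205 B=1024/793 D=1465856/1012661 E=512/793 H=512/793] → run E
t=5: vr[A=256/205 B=1024/793 D=1465856/1012661 E=983552/265655 G=512/793 H=512/793] → run G
t=6: vr[A=256/205 B=1024/793 D=1465856/1012661 E=983552/265655 G=1465856/1012661 H=512/793] → run H
t=7: vr[A=256/205 B=1024/793 D=1465856/1012661 E=983552/265655 G=1465856/1012661 H=2409984/2474953] → run H
t=8: vr[A=256/205 B=1024/793 D=1465856/1012661 E=983552/265655 G=1465856/1012661 H=3222016/2474953] → run A
t=9: vr[A=512/205 B=1024/793 D=1465856/1012661 E=983552/265655 G=1465856/1012661 H=3222016/2474953] → run B
t=10: vr[A=512/205 B=1536/793 D=1465856/1012661 E=983552/265655 G=1465856/1012661 H=3222016/2474953] → run H
t=11: vr[A=512/205 B=1536/793 D=1465856/1012661 E=983552/265655 G=1465856/1012661 H=4034048/2474953] → run D
t=12: vr[A=512/205 B=1536/793 E=983552/265655 G=1465856/1012661 H=4034048/2474953] → run G
t=13: vr[A=512/205 B=1536/793 E=983552/265655 G=2277888/1012661 H=4034048/2474953] → run H
t=14: vr[A=512/205 B=1536/793 E=983552/265655 G=2277888/1012661 H=4846080/2474953] → run B
t=15: vr[A=512/205 B=2048/793 E=983552/265655 G=2277888/1012661 H=4846080/2474953] → run H
t=16: vr[A=512/205 B=2048/793 E=983552/265655 G=2277888/1012661 H=5658112/2474953] → run G
t=17: vr[A=512/205 B=2048/793 E=983552/265655 G=3089920/1012661 H=5658112/2474953] → run H
t=18: vr[A=512/205 B=2048/793 E=983552/265655 G=3089920/1012661 H=6470144/2474953] → run A
t=19: vr[A=768/205 B=2048/793 E=983552/265655 G=3089920/1012661 H=6470144/2474953] → run B
t=20: vr[A=768/205 B=2560/793 E=983552/265655 G=3089920/1012661 H=6470144/2474953] → run H
t=21: vr[A=768/205 B=2560/793 E=983552/265655 G=3089920/1012661 H=7282176/2474953] → run H
t=22: vr[A=768/205 B=2560/793 E=983552/265655 G=3089920/1012661] → run G
t=23: vr[A=768/205 B=2560/793 E=983552/265655 G=3901952/1012661] → run B
t=24: vr[A=768/205 B=3072/793 E=983552/265655 G=3901952/1012661] → run E
t=25: vr[A=768/205 B=3072/793 E=1795584/265655 G=3901952/1012661] → run A
t=26: vr[A=1024/205 B=3072/793 E=1795584/265655 G=3901952/1012661] → run G
t=27: vr[A=1024/205 B=3072/793 E=1795584/265655 G=4713984/1012661] → run B
t=28: vr[A=1024/205 E=1795584/265655 G=4713984/1012661] → run G
t=29: vr[A=1024/205 E=1795584/265655 G=5526016/1012661] → run A
t=30: vr[A=256/41 E=1795584/265655 G=5526016/1012661] → run G
t=31: vr[A=256/41 E=1795584/265655] → run A
t=32: vr[E=1795584/265655] → run E
t=33: vr[E=2607616/265655] → run E
t=34: vr[E=3419648/265655] → run E
t=35: vr[E=846336/53131] → run E
t=36: vr[E=5043712/265655] → run E
t=37: vr[E=5855744/265655] → run E
t=38: (idle)
t=39: (idle)
t=40: (idle)
t=41: (idle)
t=42: (idle)

context switches = 30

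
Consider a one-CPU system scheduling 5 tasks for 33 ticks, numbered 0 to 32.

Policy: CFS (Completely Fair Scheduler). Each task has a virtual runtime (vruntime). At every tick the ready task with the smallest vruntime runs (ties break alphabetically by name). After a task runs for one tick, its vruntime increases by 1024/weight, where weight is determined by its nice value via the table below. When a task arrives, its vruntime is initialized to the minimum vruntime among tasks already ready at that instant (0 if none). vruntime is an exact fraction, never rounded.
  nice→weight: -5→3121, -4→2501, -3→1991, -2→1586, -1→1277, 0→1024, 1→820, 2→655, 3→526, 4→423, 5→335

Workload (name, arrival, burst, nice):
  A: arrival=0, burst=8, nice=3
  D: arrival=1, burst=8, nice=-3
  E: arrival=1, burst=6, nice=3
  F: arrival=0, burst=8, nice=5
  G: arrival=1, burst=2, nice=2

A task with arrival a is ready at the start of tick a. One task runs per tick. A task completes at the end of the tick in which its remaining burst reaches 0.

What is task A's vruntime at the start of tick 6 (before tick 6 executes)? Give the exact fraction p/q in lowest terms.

vruntime(A, start of tick 6) = 512/263

t=0: vr[A=0 F=0] → run A
t=1: vr[A=512/263 D=0 E=0 F=0 G=0] → run D
t=2: vr[A=512/263 D=1024/1991 E=0 F=0 G=0] → run E
t=3: vr[A=512/263 D=1024/1991 E=512/263 F=0 G=0] → run F
t=4: vr[A=512/263 D=1024/1991 E=512/263 F=1024/335 G=0] → run G
t=5: vr[A=512/263 D=1024/1991 E=512/263 F=1024/335 G=1024/655] → run D
t=6: vr[A=512/263 D=2048/1991 E=512/263 F=1024/335 G=1024/655] → run D
t=7: vr[A=512/263 D=3072/1991 E=512/263 F=1024/335 G=1024/655] → run D
t=8: vr[A=512/263 D=4096/1991 E=512/263 F=1024/335 G=1024/655] → run G
t=9: vr[A=512/263 D=4096/1991 E=512/263 F=1024/335] → run A
t=10: vr[A=1024/263 D=4096/1991 E=512/263 F=1024/335] → run E
t=11: vr[A=1024/263 D=4096/1991 E=1024/263 F=1024/335] → run D
t=12: vr[A=1024/263 D=5120/1991 E=1024/263 F=1024/335] → run D
t=13: vr[A=1024/263 D=6144/1991 E=1024/263 F=1024/335] → run F
t=14: vr[A=1024/263 D=6144/1991 E=1024/263 F=2048/335] → run D
t=15: vr[A=1024/263 D=7168/1991 E=1024/263 F=2048/335] → run D
t=16: vr[A=1024/263 E=1024/263 F=2048/335] → run A
t=17: vr[A=1536/263 E=1024/263 F=2048/335] → run E
t=18: vr[A=1536/263 E=1536/263 F=2048/335] → run A
t=19: vr[A=2048/263 E=1536/263 F=2048/335] → run E
t=20: vr[A=2048/263 E=2048/263 F=2048/335] → run F
t=21: vr[A=2048/263 E=2048/263 F=3072/335] → run A
t=22: vr[A=2560/263 E=2048/263 F=3072/335] → run E
t=23: vr[A=2560/263 E=2560/263 F=3072/335] → run F
t=24: vr[A=2560/263 E=2560/263 F=4096/335] → run A
t=25: vr[A=3072/263 E=2560/263 F=4096/335] → run E
t=26: vr[A=3072/263 F=4096/335] → run A
t=27: vr[A=3584/263 F=4096/335] → run F
t=28: vr[A=3584/263 F=1024/67] → run A
t=29: vr[F=1024/67] → run F
t=30: vr[F=6144/335] → run F
t=31: vr[F=7168/335] → run F
t=32: (idle)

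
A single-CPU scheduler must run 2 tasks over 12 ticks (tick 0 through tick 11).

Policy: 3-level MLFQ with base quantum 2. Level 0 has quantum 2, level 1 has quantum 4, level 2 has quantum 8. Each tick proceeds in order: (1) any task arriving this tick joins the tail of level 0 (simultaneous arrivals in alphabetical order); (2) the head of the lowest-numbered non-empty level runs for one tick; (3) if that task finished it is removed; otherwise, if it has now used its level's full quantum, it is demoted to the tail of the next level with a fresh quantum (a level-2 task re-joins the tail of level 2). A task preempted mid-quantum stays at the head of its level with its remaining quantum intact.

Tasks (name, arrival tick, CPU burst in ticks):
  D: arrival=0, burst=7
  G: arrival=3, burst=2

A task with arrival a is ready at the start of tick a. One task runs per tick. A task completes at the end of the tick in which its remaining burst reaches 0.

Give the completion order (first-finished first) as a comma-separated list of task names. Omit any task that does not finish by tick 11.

t=0: L0/L1/L2 = D/-/- → run D
t=1: L0/L1/L2 = D/-/- → run D
t=2: L0/L1/L2 = -/D/- → run D
t=3: L0/L1/L2 = G/D/- → run G
t=4: L0/L1/L2 = G/D/- → run G
t=5: L0/L1/L2 = -/D/- → run D
t=6: L0/L1/L2 = -/D/- → run D
t=7: L0/L1/L2 = -/D/- → run D
t=8: L0/L1/L2 = -/-/D → run D
t=9: (idle)
t=10: (idle)
t=11: (idle)

completion order = G, D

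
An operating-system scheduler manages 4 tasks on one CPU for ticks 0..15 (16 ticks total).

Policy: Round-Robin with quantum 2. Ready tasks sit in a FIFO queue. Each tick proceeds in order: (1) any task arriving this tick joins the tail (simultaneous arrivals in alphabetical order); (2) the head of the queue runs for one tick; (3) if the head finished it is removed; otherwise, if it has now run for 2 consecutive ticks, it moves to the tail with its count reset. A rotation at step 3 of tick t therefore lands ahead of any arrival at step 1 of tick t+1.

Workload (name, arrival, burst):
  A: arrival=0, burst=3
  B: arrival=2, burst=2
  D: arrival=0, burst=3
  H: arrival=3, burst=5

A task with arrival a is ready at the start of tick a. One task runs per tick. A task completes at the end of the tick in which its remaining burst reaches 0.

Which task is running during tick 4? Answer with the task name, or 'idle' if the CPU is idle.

t=0: queue=[A,D] q_used=0 → run A
t=1: queue=[A,D] q_used=1 → run A
t=2: queue=[D,A,B] q_used=0 → run D
t=3: queue=[D,A,B,H] q_used=1 → run D
t=4: queue=[A,B,H,D] q_used=0 → run A
t=5: queue=[B,H,D] q_used=0 → run B
t=6: queue=[B,H,D] q_used=1 → run B
t=7: queue=[H,D] q_used=0 → run H
t=8: queue=[H,D] q_used=1 → run H
t=9: queue=[D,H] q_used=0 → run D
t=10: queue=[H] q_used=0 → run H
t=11: queue=[H] q_used=1 → run H
t=12: queue=[H] q_used=0 → run H
t=13: (idle)
t=14: (idle)
t=15: (idle)

running at tick 4 = A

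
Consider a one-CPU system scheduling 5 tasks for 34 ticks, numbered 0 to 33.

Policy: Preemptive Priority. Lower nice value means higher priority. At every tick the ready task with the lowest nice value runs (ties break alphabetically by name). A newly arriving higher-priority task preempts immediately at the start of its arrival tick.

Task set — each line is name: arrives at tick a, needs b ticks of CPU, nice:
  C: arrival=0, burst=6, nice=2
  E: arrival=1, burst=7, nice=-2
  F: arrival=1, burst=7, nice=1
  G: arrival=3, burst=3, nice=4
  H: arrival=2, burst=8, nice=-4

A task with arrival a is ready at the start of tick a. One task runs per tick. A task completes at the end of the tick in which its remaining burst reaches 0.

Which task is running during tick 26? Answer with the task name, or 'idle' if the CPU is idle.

running at tick 26 = C

t=0: ready={C} → run C
t=1: ready={C,E,F} → run E
t=2: ready={C,E,F,H} → run H
t=3: ready={C,E,F,G,H} → run H
t=4: ready={C,E,F,G,H} → run H
t=5: ready={C,E,F,G,H} → run H
t=6: ready={C,E,F,G,H} → run H
t=7: ready={C,E,F,G,H} → run H
t=8: ready={C,E,F,G,H} → run H
t=9: ready={C,E,F,G,H} → run H
t=10: ready={C,E,F,G} → run E
t=11: ready={C,E,F,G} → run E
t=12: ready={C,E,F,G} → run E
t=13: ready={C,E,F,G} → run E
t=14: ready={C,E,F,G} → run E
t=15: ready={C,E,F,G} → run E
t=16: ready={C,F,G} → run F
t=17: ready={C,F,G} → run F
t=18: ready={C,F,G} → run F
t=19: ready={C,F,G} → run F
t=20: ready={C,F,G} → run F
t=21: ready={C,F,G} → run F
t=22: ready={C,F,G} → run F
t=23: ready={C,G} → run C
t=24: ready={C,G} → run C
t=25: ready={C,G} → run C
t=26: ready={C,G} → run C
t=27: ready={C,G} → run C
t=28: ready={G} → run G
t=29: ready={G} → run G
t=30: ready={G} → run G
t=31: (idle)
t=32: (idle)
t=33: (idle)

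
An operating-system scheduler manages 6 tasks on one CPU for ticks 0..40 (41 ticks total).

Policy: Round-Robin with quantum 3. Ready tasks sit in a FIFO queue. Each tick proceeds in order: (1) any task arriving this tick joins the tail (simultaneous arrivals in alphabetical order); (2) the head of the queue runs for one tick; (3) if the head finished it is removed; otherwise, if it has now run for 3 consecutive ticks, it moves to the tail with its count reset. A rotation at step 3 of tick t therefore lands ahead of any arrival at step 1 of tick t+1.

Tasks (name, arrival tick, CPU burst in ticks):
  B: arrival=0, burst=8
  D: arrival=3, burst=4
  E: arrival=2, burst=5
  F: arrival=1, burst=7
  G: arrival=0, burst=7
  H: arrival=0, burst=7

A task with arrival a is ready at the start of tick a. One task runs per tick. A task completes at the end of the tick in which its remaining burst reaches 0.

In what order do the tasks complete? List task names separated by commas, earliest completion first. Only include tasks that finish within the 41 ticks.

t=0: queue=[B,G,H] q_used=0 → run B
t=1: queue=[B,G,H,F] q_used=1 → run B
t=2: queue=[B,G,H,F,E] q_used=2 → run B
t=3: queue=[G,H,F,E,B,D] q_used=0 → run G
t=4: queue=[G,H,F,E,B,D] q_used=1 → run G
t=5: queue=[G,H,F,E,B,D] q_used=2 → run G
t=6: queue=[H,F,E,B,D,G] q_used=0 → run H
t=7: queue=[H,F,E,B,D,G] q_used=1 → run H
t=8: queue=[H,F,E,B,D,G] q_used=2 → run H
t=9: queue=[F,E,B,D,G,H] q_used=0 → run F
t=10: queue=[F,E,B,D,G,H] q_used=1 → run F
t=11: queue=[F,E,B,D,G,H] q_used=2 → run F
t=12: queue=[E,B,D,G,H,F] q_used=0 → run E
t=13: queue=[E,B,D,G,H,F] q_used=1 → run E
t=14: queue=[E,B,D,G,H,F] q_used=2 → run E
t=15: queue=[B,D,G,H,F,E] q_used=0 → run B
t=16: queue=[B,D,G,H,F,E] q_used=1 → run B
t=17: queue=[B,D,G,H,F,E] q_used=2 → run B
t=18: queue=[D,G,H,F,E,B] q_used=0 → run D
t=19: queue=[D,G,H,F,E,B] q_used=1 → run D
t=20: queue=[D,G,H,F,E,B] q_used=2 → run D
t=21: queue=[G,H,F,E,B,D] q_used=0 → run G
t=22: queue=[G,H,F,E,B,D] q_used=1 → run G
t=23: queue=[G,H,F,E,B,D] q_used=2 → run G
t=24: queue=[H,F,E,B,D,G] q_used=0 → run H
t=25: queue=[H,F,E,B,D,G] q_used=1 → run H
t=26: queue=[H,F,E,B,D,G] q_used=2 → run H
t=27: queue=[F,E,B,D,G,H] q_used=0 → run F
t=28: queue=[F,E,B,D,G,H] q_used=1 → run F
t=29: queue=[F,E,B,D,G,H] q_used=2 → run F
t=30: queue=[E,B,D,G,H,F] q_used=0 → run E
t=31: queue=[E,B,D,G,H,F] q_used=1 → run E
t=32: queue=[B,D,G,H,F] q_used=0 → run B
t=33: queue=[B,D,G,H,F] q_used=1 → run B
t=34: queue=[D,G,H,F] q_used=0 → run D
t=35: queue=[G,H,F] q_used=0 → run G
t=36: queue=[H,F] q_used=0 → run H
t=37: queue=[F] q_used=0 → run F
t=38: (idle)
t=39: (idle)
t=40: (idle)

completion order = E, B, D, G, H, F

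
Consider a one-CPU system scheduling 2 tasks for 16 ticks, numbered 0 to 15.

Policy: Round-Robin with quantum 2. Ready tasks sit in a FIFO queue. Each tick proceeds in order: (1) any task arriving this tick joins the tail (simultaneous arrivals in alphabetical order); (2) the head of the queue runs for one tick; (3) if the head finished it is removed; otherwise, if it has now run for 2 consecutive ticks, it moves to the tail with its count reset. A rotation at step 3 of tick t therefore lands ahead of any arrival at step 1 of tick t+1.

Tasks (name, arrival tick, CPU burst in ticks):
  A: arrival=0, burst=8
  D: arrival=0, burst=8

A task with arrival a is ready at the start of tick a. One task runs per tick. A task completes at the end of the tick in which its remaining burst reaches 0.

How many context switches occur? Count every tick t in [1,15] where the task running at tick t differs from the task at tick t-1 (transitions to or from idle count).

context switches = 7

t=0: queue=[A,D] q_used=0 → run A
t=1: queue=[A,D] q_used=1 → run A
t=2: queue=[D,A] q_used=0 → run D
t=3: queue=[D,A] q_used=1 → run D
t=4: queue=[A,D] q_used=0 → run A
t=5: queue=[A,D] q_used=1 → run A
t=6: queue=[D,A] q_used=0 → run D
t=7: queue=[D,A] q_used=1 → run D
t=8: queue=[A,D] q_used=0 → run A
t=9: queue=[A,D] q_used=1 → run A
t=10: queue=[D,A] q_used=0 → run D
t=11: queue=[D,A] q_used=1 → run D
t=12: queue=[A,D] q_used=0 → run A
t=13: queue=[A,D] q_used=1 → run A
t=14: queue=[D] q_used=0 → run D
t=15: queue=[D] q_used=1 → run D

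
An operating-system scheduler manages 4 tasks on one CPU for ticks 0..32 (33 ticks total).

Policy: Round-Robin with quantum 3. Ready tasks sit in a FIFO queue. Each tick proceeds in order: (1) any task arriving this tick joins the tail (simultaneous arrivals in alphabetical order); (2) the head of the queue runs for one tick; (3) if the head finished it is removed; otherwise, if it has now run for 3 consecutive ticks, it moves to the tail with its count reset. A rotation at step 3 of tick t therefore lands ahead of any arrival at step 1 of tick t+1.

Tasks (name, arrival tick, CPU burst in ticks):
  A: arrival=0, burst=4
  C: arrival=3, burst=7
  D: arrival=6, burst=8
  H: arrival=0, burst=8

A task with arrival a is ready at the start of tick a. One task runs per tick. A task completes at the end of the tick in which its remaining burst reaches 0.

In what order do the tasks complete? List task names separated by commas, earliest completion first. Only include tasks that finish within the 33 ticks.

completion order = A, H, C, D

t=0: queue=[A,H] q_used=0 → run A
t=1: queue=[A,H] q_used=1 → run A
t=2: queue=[A,H] q_used=2 → run A
t=3: queue=[H,A,C] q_used=0 → run H
t=4: queue=[H,A,C] q_used=1 → run H
t=5: queue=[H,A,C] q_used=2 → run H
t=6: queue=[A,C,H,D] q_used=0 → run A
t=7: queue=[C,H,D] q_used=0 → run C
t=8: queue=[C,H,D] q_used=1 → run C
t=9: queue=[C,H,D] q_used=2 → run C
t=10: queue=[H,D,C] q_used=0 → run H
t=11: queue=[H,D,C] q_used=1 → run H
t=12: queue=[H,D,C] q_used=2 → run H
t=13: queue=[D,C,H] q_used=0 → run D
t=14: queue=[D,C,H] q_used=1 → run D
t=15: queue=[D,C,H] q_used=2 → run D
t=16: queue=[C,H,D] q_used=0 → run C
t=17: queue=[C,H,D] q_used=1 → run C
t=18: queue=[C,H,D] q_used=2 → run C
t=19: queue=[H,D,C] q_used=0 → run H
t=20: queue=[H,D,C] q_used=1 → run H
t=21: queue=[D,C] q_used=0 → run D
t=22: queue=[D,C] q_used=1 → run D
t=23: queue=[D,C] q_used=2 → run D
t=24: queue=[C,D] q_used=0 → run C
t=25: queue=[D] q_used=0 → run D
t=26: queue=[D] q_used=1 → run D
t=27: (idle)
t=28: (idle)
t=29: (idle)
t=30: (idle)
t=31: (idle)
t=32: (idle)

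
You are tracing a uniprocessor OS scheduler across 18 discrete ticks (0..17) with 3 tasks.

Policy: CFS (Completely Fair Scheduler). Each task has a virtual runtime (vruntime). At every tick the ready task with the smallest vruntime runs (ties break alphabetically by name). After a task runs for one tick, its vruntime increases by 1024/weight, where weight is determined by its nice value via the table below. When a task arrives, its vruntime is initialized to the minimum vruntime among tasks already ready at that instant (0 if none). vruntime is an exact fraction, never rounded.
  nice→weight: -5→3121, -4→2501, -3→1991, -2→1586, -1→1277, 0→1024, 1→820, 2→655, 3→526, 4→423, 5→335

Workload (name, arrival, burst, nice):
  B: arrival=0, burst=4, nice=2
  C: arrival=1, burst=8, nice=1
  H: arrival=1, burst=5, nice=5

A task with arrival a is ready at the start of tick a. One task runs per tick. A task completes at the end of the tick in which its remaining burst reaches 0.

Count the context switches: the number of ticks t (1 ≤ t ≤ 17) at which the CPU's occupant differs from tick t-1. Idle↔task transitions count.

t=0: vr[B=0] → run B
t=1: vr[B=1024/655 C=1024/655 H=1024/655] → run B
t=2: vr[B=2048/655 C=1024/655 H=1024/655] → run C
t=3: vr[B=2048/655 C=15104/5371 H=1024/655] → run H
t=4: vr[B=2048/655 C=15104/5371 H=202752/43885] → run C
t=5: vr[B=2048/655 C=109056/26855 H=202752/43885] → run B
t=6: vr[B=3072/655 C=109056/26855 H=202752/43885] → run C
t=7: vr[B=3072/655 C=142592/26855 H=202752/43885] → run H
t=8: vr[B=3072/655 C=142592/26855 H=336896/43885] → run B
t=9: vr[C=142592/26855 H=336896/43885] → run C
t=10: vr[C=176128/26855 H=336896/43885] → run C
t=11: vr[C=209664/26855 H=336896/43885] → run H
t=12: vr[C=209664/26855 H=94208/8777] → run C
t=13: vr[C=48640/5371 H=94208/8777] → run C
t=14: vr[C=276736/26855 H=94208/8777] → run C
t=15: vr[H=94208/8777] → run H
t=16: vr[H=605184/43885] → run H
t=17: (idle)

context switches = 12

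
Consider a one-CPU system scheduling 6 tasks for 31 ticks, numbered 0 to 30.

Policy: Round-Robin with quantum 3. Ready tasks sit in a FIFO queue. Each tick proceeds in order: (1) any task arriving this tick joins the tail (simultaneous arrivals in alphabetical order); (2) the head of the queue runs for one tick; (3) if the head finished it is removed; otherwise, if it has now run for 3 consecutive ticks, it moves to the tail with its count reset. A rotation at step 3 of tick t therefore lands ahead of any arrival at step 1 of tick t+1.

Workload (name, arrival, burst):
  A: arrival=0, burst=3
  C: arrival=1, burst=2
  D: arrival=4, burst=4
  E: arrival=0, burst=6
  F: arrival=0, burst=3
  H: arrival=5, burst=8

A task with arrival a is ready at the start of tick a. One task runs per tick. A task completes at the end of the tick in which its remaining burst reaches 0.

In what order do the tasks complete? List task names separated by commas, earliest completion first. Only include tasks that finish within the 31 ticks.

t=0: queue=[A,E,F] q_used=0 → run A
t=1: queue=[A,E,F,C] q_used=1 → run A
t=2: queue=[A,E,F,C] q_used=2 → run A
t=3: queue=[E,F,C] q_used=0 → run E
t=4: queue=[E,F,C,D] q_used=1 → run E
t=5: queue=[E,F,C,D,H] q_used=2 → run E
t=6: queue=[F,C,D,H,E] q_used=0 → run F
t=7: queue=[F,C,D,H,E] q_used=1 → run F
t=8: queue=[F,C,D,H,E] q_used=2 → run F
t=9: queue=[C,D,H,E] q_used=0 → run C
t=10: queue=[C,D,H,E] q_used=1 → run C
t=11: queue=[D,H,E] q_used=0 → run D
t=12: queue=[D,H,E] q_used=1 → run D
t=13: queue=[D,H,E] q_used=2 → run D
t=14: queue=[H,E,D] q_used=0 → run H
t=15: queue=[H,E,D] q_used=1 → run H
t=16: queue=[H,E,D] q_used=2 → run H
t=17: queue=[E,D,H] q_used=0 → run E
t=18: queue=[E,D,H] q_used=1 → run E
t=19: queue=[E,D,H] q_used=2 → run E
t=20: queue=[D,H] q_used=0 → run D
t=21: queue=[H] q_used=0 → run H
t=22: queue=[H] q_used=1 → run H
t=23: queue=[H] q_used=2 → run H
t=24: queue=[H] q_used=0 → run H
t=25: queue=[H] q_used=1 → run H
t=26: (idle)
t=27: (idle)
t=28: (idle)
t=29: (idle)
t=30: (idle)

completion order = A, F, C, E, D, H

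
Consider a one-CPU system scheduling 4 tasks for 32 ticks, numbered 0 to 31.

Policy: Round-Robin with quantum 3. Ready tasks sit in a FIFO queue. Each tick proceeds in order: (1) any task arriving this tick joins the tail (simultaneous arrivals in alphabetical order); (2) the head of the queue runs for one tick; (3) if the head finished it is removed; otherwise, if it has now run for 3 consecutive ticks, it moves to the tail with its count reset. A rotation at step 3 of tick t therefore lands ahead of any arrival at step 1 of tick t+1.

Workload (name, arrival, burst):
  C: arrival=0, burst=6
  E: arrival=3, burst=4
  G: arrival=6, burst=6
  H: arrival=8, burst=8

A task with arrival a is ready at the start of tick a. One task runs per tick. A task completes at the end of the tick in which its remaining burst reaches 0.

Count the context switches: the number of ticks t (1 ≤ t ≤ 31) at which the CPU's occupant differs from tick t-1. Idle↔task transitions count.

context switches = 7

t=0: queue=[C] q_used=0 → run C
t=1: queue=[C] q_used=1 → run C
t=2: queue=[C] q_used=2 → run C
t=3: queue=[C,E] q_used=0 → run C
t=4: queue=[C,E] q_used=1 → run C
t=5: queue=[C,E] q_used=2 → run C
t=6: queue=[E,G] q_used=0 → run E
t=7: queue=[E,G] q_used=1 → run E
t=8: queue=[E,G,H] q_used=2 → run E
t=9: queue=[G,H,E] q_used=0 → run G
t=10: queue=[G,H,E] q_used=1 → run G
t=11: queue=[G,H,E] q_used=2 → run G
t=12: queue=[H,E,G] q_used=0 → run H
t=13: queue=[H,E,G] q_used=1 → run H
t=14: queue=[H,E,G] q_used=2 → run H
t=15: queue=[E,G,H] q_used=0 → run E
t=16: queue=[G,H] q_used=0 → run G
t=17: queue=[G,H] q_used=1 → run G
t=18: queue=[G,H] q_used=2 → run G
t=19: queue=[H] q_used=0 → run H
t=20: queue=[H] q_used=1 → run H
t=21: queue=[H] q_used=2 → run H
t=22: queue=[H] q_used=0 → run H
t=23: queue=[H] q_used=1 → run H
t=24: (idle)
t=25: (idle)
t=26: (idle)
t=27: (idle)
t=28: (idle)
t=29: (idle)
t=30: (idle)
t=31: (idle)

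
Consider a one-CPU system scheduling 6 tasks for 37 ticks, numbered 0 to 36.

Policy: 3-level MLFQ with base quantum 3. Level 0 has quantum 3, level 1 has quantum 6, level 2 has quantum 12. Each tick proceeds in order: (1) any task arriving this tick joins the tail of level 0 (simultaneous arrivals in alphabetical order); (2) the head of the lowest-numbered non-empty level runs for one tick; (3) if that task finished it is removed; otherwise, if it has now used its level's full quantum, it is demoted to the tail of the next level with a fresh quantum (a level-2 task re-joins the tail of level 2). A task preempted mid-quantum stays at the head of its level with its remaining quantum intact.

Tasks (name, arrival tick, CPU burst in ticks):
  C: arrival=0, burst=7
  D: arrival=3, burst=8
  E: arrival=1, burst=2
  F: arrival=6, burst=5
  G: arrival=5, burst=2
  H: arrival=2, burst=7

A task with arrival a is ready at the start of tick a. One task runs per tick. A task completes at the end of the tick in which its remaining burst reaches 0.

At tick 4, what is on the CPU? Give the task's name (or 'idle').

running at tick 4 = E

t=0: L0/L1/L2 = C/-/- → run C
t=1: L0/L1/L2 = CE/-/- → run C
t=2: L0/L1/L2 = CEH/-/- → run C
t=3: L0/L1/L2 = EHD/C/- → run E
t=4: L0/L1/L2 = EHD/C/- → run E
t=5: L0/L1/L2 = HDG/C/- → run H
t=6: L0/L1/L2 = HDGF/C/- → run H
t=7: L0/L1/L2 = HDGF/C/- → run H
t=8: L0/L1/L2 = DGF/CH/- → run D
t=9: L0/L1/L2 = DGF/CH/- → run D
t=10: L0/L1/L2 = DGF/CH/- → run D
t=11: L0/L1/L2 = GF/CHD/- → run G
t=12: L0/L1/L2 = GF/CHD/- → run G
t=13: L0/L1/L2 = F/CHD/- → run F
t=14: L0/L1/L2 = F/CHD/- → run F
t=15: L0/L1/L2 = F/CHD/- → run F
t=16: L0/L1/L2 = -/CHDF/- → run C
t=17: L0/L1/L2 = -/CHDF/- → run C
t=18: L0/L1/L2 = -/CHDF/- → run C
t=19: L0/L1/L2 = -/CHDF/- → run C
t=20: L0/L1/L2 = -/HDF/- → run H
t=21: L0/L1/L2 = -/HDF/- → run H
t=22: L0/L1/L2 = -/HDF/- → run H
t=23: L0/L1/L2 = -/HDF/- → run H
t=24: L0/L1/L2 = -/DF/- → run D
t=25: L0/L1/L2 = -/DF/- → run D
t=26: L0/L1/L2 = -/DF/- → run D
t=27: L0/L1/L2 = -/DF/- → run D
t=28: L0/L1/L2 = -/DF/- → run D
t=29: L0/L1/L2 = -/F/- → run F
t=30: L0/L1/L2 = -/F/- → run F
t=31: (idle)
t=32: (idle)
t=33: (idle)
t=34: (idle)
t=35: (idle)
t=36: (idle)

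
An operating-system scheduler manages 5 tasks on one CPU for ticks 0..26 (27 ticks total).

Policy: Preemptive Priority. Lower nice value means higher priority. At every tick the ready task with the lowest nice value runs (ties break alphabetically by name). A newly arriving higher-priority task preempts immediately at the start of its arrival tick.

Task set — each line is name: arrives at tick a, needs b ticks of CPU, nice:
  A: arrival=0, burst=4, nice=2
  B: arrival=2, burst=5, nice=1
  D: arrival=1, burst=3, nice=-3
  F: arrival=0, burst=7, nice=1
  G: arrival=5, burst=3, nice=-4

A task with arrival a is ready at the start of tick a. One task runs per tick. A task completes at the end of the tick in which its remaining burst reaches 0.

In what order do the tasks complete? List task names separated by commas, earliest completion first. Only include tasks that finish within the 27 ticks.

t=0: ready={A,F} → run F
t=1: ready={A,D,F} → run D
t=2: ready={A,B,D,F} → run D
t=3: ready={A,B,D,F} → run D
t=4: ready={A,B,F} → run B
t=5: ready={A,B,F,G} → run G
t=6: ready={A,B,F,G} → run G
t=7: ready={A,B,F,G} → run G
t=8: ready={A,B,F} → run B
t=9: ready={A,B,F} → run B
t=10: ready={A,B,F} → run B
t=11: ready={A,B,F} → run B
t=12: ready={A,F} → run F
t=13: ready={A,F} → run F
t=14: ready={A,F} → run F
t=15: ready={A,F} → run F
t=16: ready={A,F} → run F
t=17: ready={A,F} → run F
t=18: ready={A} → run A
t=19: ready={A} → run A
t=20: ready={A} → run A
t=21: ready={A} → run A
t=22: (idle)
t=23: (idle)
t=24: (idle)
t=25: (idle)
t=26: (idle)

completion order = D, G, B, F, A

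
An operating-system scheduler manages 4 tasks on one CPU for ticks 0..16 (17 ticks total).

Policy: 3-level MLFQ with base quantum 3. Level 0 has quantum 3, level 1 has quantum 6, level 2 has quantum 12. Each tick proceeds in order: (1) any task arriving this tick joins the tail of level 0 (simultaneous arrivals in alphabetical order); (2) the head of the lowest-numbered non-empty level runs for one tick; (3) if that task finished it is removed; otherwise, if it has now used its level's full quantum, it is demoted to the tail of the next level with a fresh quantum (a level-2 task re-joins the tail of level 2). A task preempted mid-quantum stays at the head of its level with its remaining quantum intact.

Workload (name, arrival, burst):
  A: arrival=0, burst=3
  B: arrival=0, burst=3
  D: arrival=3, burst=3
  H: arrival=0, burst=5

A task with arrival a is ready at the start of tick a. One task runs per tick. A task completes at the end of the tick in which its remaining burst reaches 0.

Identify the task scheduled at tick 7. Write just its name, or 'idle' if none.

t=0: L0/L1/L2 = ABH/-/- → run A
t=1: L0/L1/L2 = ABH/-/- → run A
t=2: L0/L1/L2 = ABH/-/- → run A
t=3: L0/L1/L2 = BHD/-/- → run B
t=4: L0/L1/L2 = BHD/-/- → run B
t=5: L0/L1/L2 = BHD/-/- → run B
t=6: L0/L1/L2 = HD/-/- → run H
t=7: L0/L1/L2 = HD/-/- → run H
t=8: L0/L1/L2 = HD/-/- → run H
t=9: L0/L1/L2 = D/H/- → run D
t=10: L0/L1/L2 = D/H/- → run D
t=11: L0/L1/L2 = D/H/- → run D
t=12: L0/L1/L2 = -/H/- → run H
t=13: L0/L1/L2 = -/H/- → run H
t=14: (idle)
t=15: (idle)
t=16: (idle)

running at tick 7 = H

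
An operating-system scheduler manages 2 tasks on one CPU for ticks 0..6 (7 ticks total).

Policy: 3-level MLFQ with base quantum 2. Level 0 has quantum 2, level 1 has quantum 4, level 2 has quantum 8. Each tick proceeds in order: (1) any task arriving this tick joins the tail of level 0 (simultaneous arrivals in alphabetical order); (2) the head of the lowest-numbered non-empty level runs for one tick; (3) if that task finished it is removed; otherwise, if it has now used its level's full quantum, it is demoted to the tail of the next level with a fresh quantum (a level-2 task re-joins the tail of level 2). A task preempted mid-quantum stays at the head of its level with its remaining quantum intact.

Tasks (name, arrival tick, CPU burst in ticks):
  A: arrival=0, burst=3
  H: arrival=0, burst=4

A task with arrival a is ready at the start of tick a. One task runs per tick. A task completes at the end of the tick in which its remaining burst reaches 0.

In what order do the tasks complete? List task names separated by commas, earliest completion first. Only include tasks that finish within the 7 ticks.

t=0: L0/L1/L2 = AH/-/- → run A
t=1: L0/L1/L2 = AH/-/- → run A
t=2: L0/L1/L2 = H/A/- → run H
t=3: L0/L1/L2 = H/A/- → run H
t=4: L0/L1/L2 = -/AH/- → run A
t=5: L0/L1/L2 = -/H/- → run H
t=6: L0/L1/L2 = -/H/- → run H

completion order = A, H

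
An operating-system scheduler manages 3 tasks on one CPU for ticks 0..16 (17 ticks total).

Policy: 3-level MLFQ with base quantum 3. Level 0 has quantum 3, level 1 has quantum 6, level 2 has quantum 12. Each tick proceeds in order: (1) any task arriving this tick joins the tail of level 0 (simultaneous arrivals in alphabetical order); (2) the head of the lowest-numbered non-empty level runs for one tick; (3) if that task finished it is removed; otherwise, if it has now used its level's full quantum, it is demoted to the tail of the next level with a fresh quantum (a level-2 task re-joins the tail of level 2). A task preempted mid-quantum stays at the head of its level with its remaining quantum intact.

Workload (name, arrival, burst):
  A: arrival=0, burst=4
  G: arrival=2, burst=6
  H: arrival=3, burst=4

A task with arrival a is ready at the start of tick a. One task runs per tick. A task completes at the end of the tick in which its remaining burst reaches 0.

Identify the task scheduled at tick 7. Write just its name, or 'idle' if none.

t=0: L0/L1/L2 = A/-/- → run A
t=1: L0/L1/L2 = A/-/- → run A
t=2: L0/L1/L2 = AG/-/- → run A
t=3: L0/L1/L2 = GH/A/- → run G
t=4: L0/L1/L2 = GH/A/- → run G
t=5: L0/L1/L2 = GH/A/- → run G
t=6: L0/L1/L2 = H/AG/- → run H
t=7: L0/L1/L2 = H/AG/- → run H
t=8: L0/L1/L2 = H/AG/- → run H
t=9: L0/L1/L2 = -/AGH/- → run A
t=10: L0/L1/L2 = -/GH/- → run G
t=11: L0/L1/L2 = -/GH/- → run G
t=12: L0/L1/L2 = -/GH/- → run G
t=13: L0/L1/L2 = -/H/- → run H
t=14: (idle)
t=15: (idle)
t=16: (idle)

running at tick 7 = H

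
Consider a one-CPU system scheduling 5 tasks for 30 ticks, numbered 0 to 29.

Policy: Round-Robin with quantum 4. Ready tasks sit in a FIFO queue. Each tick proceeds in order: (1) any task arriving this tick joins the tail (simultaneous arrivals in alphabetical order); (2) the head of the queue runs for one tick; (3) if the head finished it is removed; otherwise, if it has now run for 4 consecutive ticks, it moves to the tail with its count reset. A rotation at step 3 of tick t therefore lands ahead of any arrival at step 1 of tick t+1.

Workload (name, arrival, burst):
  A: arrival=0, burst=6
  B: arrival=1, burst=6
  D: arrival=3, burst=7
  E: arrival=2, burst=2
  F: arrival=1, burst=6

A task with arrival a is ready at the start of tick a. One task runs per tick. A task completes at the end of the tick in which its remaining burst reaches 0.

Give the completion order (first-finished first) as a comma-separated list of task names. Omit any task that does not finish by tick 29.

t=0: queue=[A] q_used=0 → run A
t=1: queue=[A,B,F] q_used=1 → run A
t=2: queue=[A,B,F,E] q_used=2 → run A
t=3: queue=[A,B,F,E,D] q_used=3 → run A
t=4: queue=[B,F,E,D,A] q_used=0 → run B
t=5: queue=[B,F,E,D,A] q_used=1 → run B
t=6: queue=[B,F,E,D,A] q_used=2 → run B
t=7: queue=[B,F,E,D,A] q_used=3 → run B
t=8: queue=[F,E,D,A,B] q_used=0 → run F
t=9: queue=[F,E,D,A,B] q_used=1 → run F
t=10: queue=[F,E,D,A,B] q_used=2 → run F
t=11: queue=[F,E,D,A,B] q_used=3 → run F
t=12: queue=[E,D,A,B,F] q_used=0 → run E
t=13: queue=[E,D,A,B,F] q_used=1 → run E
t=14: queue=[D,A,B,F] q_used=0 → run D
t=15: queue=[D,A,B,F] q_used=1 → run D
t=16: queue=[D,A,B,F] q_used=2 → run D
t=17: queue=[D,A,B,F] q_used=3 → run D
t=18: queue=[A,B,F,D] q_used=0 → run A
t=19: queue=[A,B,F,D] q_used=1 → run A
t=20: queue=[B,F,D] q_used=0 → run B
t=21: queue=[B,F,D] q_used=1 → run B
t=22: queue=[F,D] q_used=0 → run F
t=23: queue=[F,D] q_used=1 → run F
t=24: queue=[D] q_used=0 → run D
t=25: queue=[D] q_used=1 → run D
t=26: queue=[D] q_used=2 → run D
t=27: (idle)
t=28: (idle)
t=29: (idle)

completion order = E, A, B, F, D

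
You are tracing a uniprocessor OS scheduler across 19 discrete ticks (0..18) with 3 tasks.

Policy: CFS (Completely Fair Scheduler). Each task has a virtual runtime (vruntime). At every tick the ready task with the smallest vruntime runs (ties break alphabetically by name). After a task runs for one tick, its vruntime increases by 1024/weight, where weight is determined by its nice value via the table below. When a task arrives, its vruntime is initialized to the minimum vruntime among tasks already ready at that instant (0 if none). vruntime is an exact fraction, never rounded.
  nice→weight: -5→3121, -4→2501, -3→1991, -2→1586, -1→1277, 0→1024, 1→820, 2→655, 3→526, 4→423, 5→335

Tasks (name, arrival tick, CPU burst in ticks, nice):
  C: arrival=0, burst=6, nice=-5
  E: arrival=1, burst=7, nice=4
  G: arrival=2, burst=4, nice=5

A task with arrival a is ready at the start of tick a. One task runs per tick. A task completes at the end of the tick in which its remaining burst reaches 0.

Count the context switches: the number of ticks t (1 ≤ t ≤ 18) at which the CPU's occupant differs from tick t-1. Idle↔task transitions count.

t=0: vr[C=0] → run C
t=1: vr[C=1024/3121 E=1024/3121] → run C
t=2: vr[C=2048/3121 E=1024/3121 G=1024/3121] → run E
t=3: vr[C=2048/3121 E=3629056/1320183 G=1024/3121] → run G
t=4: vr[C=2048/3121 E=3629056/1320183 G=3538944/1045535] → run C
t=5: vr[C=3072/3121 E=3629056/1320183 G=3538944/1045535] → run C
t=6: vr[C=4096/3121 E=3629056/1320183 G=3538944/1045535] → run C
t=7: vr[C=5120/3121 E=3629056/1320183 G=3538944/1045535] → run C
t=8: vr[E=3629056/1320183 G=3538944/1045535] → run E
t=9: vr[E=6824960/1320183 G=3538944/1045535] → run G
t=10: vr[E=6824960/1320183 G=6734848/1045535] → run E
t=11: vr[E=3340288/440061 G=6734848/1045535] → run G
t=12: vr[E=3340288/440061 G=9930752/1045535] → run E
t=13: vr[E=13216768/1320183 G=9930752/1045535] → run G
t=14: vr[E=13216768/1320183] → run E
t=15: vr[E=16412672/1320183] → run E
t=16: vr[E=6536192/440061] → run E
t=17: (idle)
t=18: (idle)

context switches = 11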